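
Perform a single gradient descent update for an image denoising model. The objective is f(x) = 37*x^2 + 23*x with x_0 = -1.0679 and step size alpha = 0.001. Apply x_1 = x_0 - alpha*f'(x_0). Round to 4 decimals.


We compute the gradient at x_0 and apply the update.
f'(x) = 74*x + 23
f'(-1.0679) = 74*-1.0679 + 23 = -56.0246
x_1 = -1.0679 - 0.001*-56.0246 = -1.0119


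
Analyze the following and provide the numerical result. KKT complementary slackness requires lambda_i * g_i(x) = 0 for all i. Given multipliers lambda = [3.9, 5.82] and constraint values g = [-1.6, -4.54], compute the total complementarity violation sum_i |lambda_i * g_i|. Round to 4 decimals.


KKT complementary slackness check:
lambda_1 * g_1 = 3.9 * -1.6 = -6.24
lambda_2 * g_2 = 5.82 * -4.54 = -26.4228
Total violation = 6.24 + 26.4228 = 32.6628


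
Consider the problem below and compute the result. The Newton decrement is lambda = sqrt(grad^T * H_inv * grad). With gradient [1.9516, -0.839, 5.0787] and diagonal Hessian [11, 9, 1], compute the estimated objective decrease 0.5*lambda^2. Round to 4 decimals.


Step 1: H is diagonal, so H^(-1) * g = [0.1774, -0.0932, 5.0787].
Step 2: g^T H^(-1) g = sum_i g_i^2 / H_ii
  = (1.9516)^2/11 + (-0.839)^2/9 + (5.0787)^2/1
  = 0.3462 + 0.0782 + 25.7932 = 26.2177
Step 3: Objective decrease = 0.5 * g^T H^(-1) g = 13.1088


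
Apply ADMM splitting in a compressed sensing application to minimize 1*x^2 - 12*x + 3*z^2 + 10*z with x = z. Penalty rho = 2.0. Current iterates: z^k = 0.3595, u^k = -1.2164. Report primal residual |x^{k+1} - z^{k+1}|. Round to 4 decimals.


ADMM iteration with rho = 2.0, z^k = 0.3595, u^k = -1.2164
Step 1: x-update.
Minimize 1*x^2 - 12*x + (2.0/2)*(x - 0.3595 - 1.2164)^2
FOC: (2*1 + 2.0)*x = 12 + 2.0*(0.3595 + 1.2164)
x^{k+1} = 3.788
Step 2: z-update.
Minimize 3*z^2 + 10*z + (2.0/2)*(3.788 - z - 1.2164)^2
FOC: (2*3 + 2.0)*z = -10 + 2.0*(3.788 - 1.2164)
z^{k+1} = -0.6071
Step 3: u-update.
u^{k+1} = -1.2164 + 3.788 + 0.6071 = 3.1787
Step 4: Primal residual = |3.788 + 0.6071| = 4.3951


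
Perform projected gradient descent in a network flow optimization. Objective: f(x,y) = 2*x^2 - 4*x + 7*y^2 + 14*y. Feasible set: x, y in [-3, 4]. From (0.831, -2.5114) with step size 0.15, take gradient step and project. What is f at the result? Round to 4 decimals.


Step 1: Compute gradient at (0.831, -2.5114).
grad_x = 2*2*0.831 - 4 = -0.676
grad_y = 2*7*-2.5114 + 14 = -21.1596
Step 2: Gradient step.
x_raw = 0.831 - 0.15*-0.676 = 0.9324
y_raw = -2.5114 - 0.15*-21.1596 = 0.6625
Step 3: Project onto [-3, 4].
x_proj = clip(0.9324) = 0.9324
y_proj = clip(0.6625) = 0.6625
Step 4: Evaluate f.
f(0.9324, 0.6625) = 10.3574


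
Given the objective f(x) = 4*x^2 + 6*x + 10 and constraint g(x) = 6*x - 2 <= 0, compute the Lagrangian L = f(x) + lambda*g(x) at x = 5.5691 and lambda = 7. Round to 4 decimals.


Step 1: Evaluate f(x).
f(5.5691) = 4*5.5691^2 + 6*5.5691 + 10 = 167.4741
Step 2: Evaluate g(x).
g(5.5691) = 6*5.5691 - 2 = 31.4146
Step 3: Compute Lagrangian.
L = 167.4741 + 7*31.4146 = 387.3763


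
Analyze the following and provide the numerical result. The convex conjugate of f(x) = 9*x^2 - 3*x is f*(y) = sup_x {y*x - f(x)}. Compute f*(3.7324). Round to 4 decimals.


f*(y) = sup_x {y*x - a*x^2 - b*x} = sup_x {(y-b)*x - a*x^2}
FOC: (y - b) - 2a*x = 0 => x* = (y - b)/(2a)
x* = (3.7324 + 3)/(2*9) = 0.374
f*(3.7324) = (y-b)^2/(4a) = (3.7324 + 3)^2/(4*9)
= 45.3252/36 = 1.259


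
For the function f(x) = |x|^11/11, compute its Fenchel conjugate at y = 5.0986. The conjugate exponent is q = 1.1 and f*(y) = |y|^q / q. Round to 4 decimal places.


The conjugate exponent q satisfies 1/p + 1/q = 1.
p = 11, so q = 11/(11 - 1) = 1.1
|y|^q = 5.0986^1.1 = 6.0006
f*(5.0986) = 6.0006 / 1.1 = 5.4551


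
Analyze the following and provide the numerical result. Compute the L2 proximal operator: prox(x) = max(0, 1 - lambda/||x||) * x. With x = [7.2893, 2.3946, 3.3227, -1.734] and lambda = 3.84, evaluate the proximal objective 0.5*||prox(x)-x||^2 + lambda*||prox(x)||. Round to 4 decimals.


Step 1: Compute ||x||.
||x|| = 8.539
Step 2: Compute scaling factor.
scale = max(0, 1 - 3.84/8.539) = 0.5503
Step 3: prox(x) = [4.0113, 1.3177, 1.8285, -0.9542]
||prox(x)|| = 4.699
Step 4: Proximal objective.
0.5*||prox-x||^2 = 7.3728
lambda*||prox|| = 18.0442
Total = 25.4171


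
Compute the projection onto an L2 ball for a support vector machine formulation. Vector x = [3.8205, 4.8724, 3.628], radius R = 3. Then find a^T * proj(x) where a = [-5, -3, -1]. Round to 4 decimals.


Step 1: Compute ||x|| (intermediates to 6 decimals).
||x|| = sqrt(3.8205^2 + 4.8724^2 + 3.628^2) = 7.176272
Step 2: Project.
Since ||x|| > R, scale = R/||x|| = 3/7.176272 = 0.418044, proj(x) = scale * x
proj(x) = [1.597137, 2.036878, 1.516664]
Step 3: Dot product.
a^T * proj(x) = -5*1.597137 - 3*2.036878 - 1*1.516664 = -15.613


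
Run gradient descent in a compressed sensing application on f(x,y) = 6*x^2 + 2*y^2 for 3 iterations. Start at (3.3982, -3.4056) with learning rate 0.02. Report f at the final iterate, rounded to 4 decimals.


Gradient descent on f(x,y) = 6*x^2 + 2*y^2.
Starting point: (3.3982, -3.4056), alpha = 0.02
Step 1: grad_x = 2*6*3.3982 = 40.7784, grad_y = 2*2*-3.4056 = -13.6224
  x_1 = 3.3982 - 0.02*40.7784 = 2.5826
  y_1 = -3.4056 - 0.02*-13.6224 = -3.1332
Step 2: grad_x = 2*6*2.5826 = 30.9916, grad_y = 2*2*-3.1332 = -12.5326
  x_2 = 2.5826 - 0.02*30.9916 = 1.9628
  y_2 = -3.1332 - 0.02*-12.5326 = -2.8825
Step 3: grad_x = 2*6*1.9628 = 23.5536, grad_y = 2*2*-2.8825 = -11.53
  x_3 = 1.9628 - 0.02*23.5536 = 1.4917
  y_3 = -2.8825 - 0.02*-11.53 = -2.6519
f(1.4917, -2.6519) = 6*1.4917^2 + 2*(-2.6519)^2 = 27.4167


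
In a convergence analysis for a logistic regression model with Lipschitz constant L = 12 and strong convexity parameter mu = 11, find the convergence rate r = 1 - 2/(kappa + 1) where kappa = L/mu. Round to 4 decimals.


Step 1: Compute the condition number.
kappa = L/mu = 12/11 = 1.0909
Step 2: Compute the convergence rate.
r = 1 - 2/(kappa + 1) = 1 - 2*mu/(L + mu) = (L - mu)/(L + mu) = 1/23 = 0.0435


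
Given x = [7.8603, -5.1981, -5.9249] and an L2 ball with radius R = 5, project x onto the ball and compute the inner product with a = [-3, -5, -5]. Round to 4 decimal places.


Step 1: Compute ||x|| (intermediates to 6 decimals).
||x|| = sqrt(7.8603^2 + (-5.1981)^2 + (-5.9249)^2) = 11.131442
Step 2: Project.
Since ||x|| > R, scale = R/||x|| = 5/11.131442 = 0.449178, proj(x) = scale * x
proj(x) = [3.530674, -2.334872, -2.661335]
Step 3: Dot product.
a^T * proj(x) = -3*3.530674 - 5*(-2.334872) - 5*(-2.661335) = 14.389


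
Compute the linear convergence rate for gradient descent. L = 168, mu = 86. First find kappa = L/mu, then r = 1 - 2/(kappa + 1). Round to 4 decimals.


Step 1: Compute the condition number.
kappa = L/mu = 168/86 = 1.9535
Step 2: Compute the convergence rate.
r = 1 - 2/(kappa + 1) = 1 - 2*mu/(L + mu) = (L - mu)/(L + mu) = 82/254 = 0.3228


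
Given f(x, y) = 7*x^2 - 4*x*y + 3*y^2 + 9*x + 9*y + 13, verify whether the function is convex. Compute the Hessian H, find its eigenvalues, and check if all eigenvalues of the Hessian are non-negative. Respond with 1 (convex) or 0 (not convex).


The Hessian of f(x,y) = 7*x^2 - 4*x*y + 3*y^2 + 9*x + 9*y + 13 is:
H = [[14, -4], [-4, 6]]
Trace = 14 + 6 = 20
Determinant = 14*6 - (-4)^2 = 68
Discriminant = (20)^2 - 4*68 = 128.0
Eigenvalues: lambda_1 = 4.3431, lambda_2 = 15.6569
The function is convex.

1


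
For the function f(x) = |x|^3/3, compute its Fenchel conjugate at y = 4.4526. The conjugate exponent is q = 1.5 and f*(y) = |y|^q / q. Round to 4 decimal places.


The conjugate exponent q satisfies 1/p + 1/q = 1.
p = 3, so q = 3/(3 - 1) = 1.5
|y|^q = 4.4526^1.5 = 9.3955
f*(4.4526) = 9.3955 / 1.5 = 6.2637


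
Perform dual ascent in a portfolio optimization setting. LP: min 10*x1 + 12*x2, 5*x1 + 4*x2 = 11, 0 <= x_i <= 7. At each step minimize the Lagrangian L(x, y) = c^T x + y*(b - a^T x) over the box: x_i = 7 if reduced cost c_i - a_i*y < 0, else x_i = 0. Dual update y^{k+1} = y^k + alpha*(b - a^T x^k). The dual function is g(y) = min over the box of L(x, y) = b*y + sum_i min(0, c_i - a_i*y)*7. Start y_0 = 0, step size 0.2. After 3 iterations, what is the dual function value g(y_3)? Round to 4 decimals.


Dual ascent for LP: min 10*x1 + 12*x2, 5*x1 + 4*x2 = 11, 0 <= x_i <= 7
Step 1: y^k = 0.0, reduced costs: (10.0, 12.0)
  x^k = (0.0, 0.0), subgradient = b - a^T x = 11.0
  y^{k+1} = 0.0 + 0.2*11.0 = 2.2
Step 2: y^k = 2.2, reduced costs: (-1.0, 3.2)
  x^k = (7.0, 0.0), subgradient = b - a^T x = -24.0
  y^{k+1} = 2.2 + 0.2*-24.0 = -2.6
Step 3: y^k = -2.6, reduced costs: (23.0, 22.4)
  x^k = (0.0, 0.0), subgradient = b - a^T x = 11.0
  y^{k+1} = -2.6 + 0.2*11.0 = -0.4
Dual objective at y_3 = -0.4: reduced costs (12.0, 13.6), box minimizer x = (0.0, 0.0)
g(y_3) = b*y + (c1 - a1*y)*x1 + (c2 - a2*y)*x2 = 11*(-0.4) + 12.0*0.0 + 13.6*0.0 = -4.4 + 0.0 + 0.0 = -4.4


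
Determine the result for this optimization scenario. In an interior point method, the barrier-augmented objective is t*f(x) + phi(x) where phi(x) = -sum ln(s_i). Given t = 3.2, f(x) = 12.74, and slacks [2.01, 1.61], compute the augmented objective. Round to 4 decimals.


Step 1: Compute log-barrier.
ln values: [0.6981, 0.4762]
phi = -(0.6981 + 0.4762) = -1.1744
Step 2: Compute augmented objective.
t*f(x) = 3.2*12.74 = 40.768
Total = 40.768 - 1.1744 = 39.5936


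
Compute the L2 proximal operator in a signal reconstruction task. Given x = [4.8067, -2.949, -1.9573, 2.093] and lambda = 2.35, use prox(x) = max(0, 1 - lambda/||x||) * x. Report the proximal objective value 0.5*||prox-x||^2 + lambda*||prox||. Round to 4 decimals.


Step 1: Compute ||x||.
||x|| = 6.3256
Step 2: Compute scaling factor.
scale = max(0, 1 - 2.35/6.3256) = 0.6285
Step 3: prox(x) = [3.021, -1.8534, -1.2301, 1.3154]
||prox(x)|| = 3.9756
Step 4: Proximal objective.
0.5*||prox-x||^2 = 2.7613
lambda*||prox|| = 9.3427
Total = 12.1038


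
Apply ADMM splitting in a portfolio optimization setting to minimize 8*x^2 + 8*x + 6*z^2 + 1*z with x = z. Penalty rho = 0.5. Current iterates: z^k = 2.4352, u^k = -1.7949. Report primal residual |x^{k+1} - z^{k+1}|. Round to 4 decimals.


ADMM iteration with rho = 0.5, z^k = 2.4352, u^k = -1.7949
Step 1: x-update.
Minimize 8*x^2 + 8*x + (0.5/2)*(x - 2.4352 - 1.7949)^2
FOC: (2*8 + 0.5)*x = -8 + 0.5*(2.4352 + 1.7949)
x^{k+1} = -0.3567
Step 2: z-update.
Minimize 6*z^2 + 1*z + (0.5/2)*(-0.3567 - z - 1.7949)^2
FOC: (2*6 + 0.5)*z = -1 + 0.5*(-0.3567 - 1.7949)
z^{k+1} = -0.1661
Step 3: u-update.
u^{k+1} = -1.7949 - 0.3567 + 0.1661 = -1.9855
Step 4: Primal residual = |-0.3567 + 0.1661| = 0.1906


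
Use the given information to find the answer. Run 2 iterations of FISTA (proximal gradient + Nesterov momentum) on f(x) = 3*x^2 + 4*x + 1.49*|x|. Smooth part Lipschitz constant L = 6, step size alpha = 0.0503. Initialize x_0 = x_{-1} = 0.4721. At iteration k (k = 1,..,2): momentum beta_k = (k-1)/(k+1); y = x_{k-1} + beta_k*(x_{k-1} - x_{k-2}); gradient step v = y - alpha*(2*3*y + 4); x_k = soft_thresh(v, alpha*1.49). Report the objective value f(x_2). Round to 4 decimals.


FISTA on f(x) = 3*x^2 + 4*x + 1.49*|x|
L = 6, alpha = 0.0503
Iteration 1: beta = 0.0, y = 0.4721 + 0.0*(0.4721 - 0.4721) = 0.4721
  grad(y) = 6.8326, v = y - alpha*grad = 0.1284
  prox(v) = soft_thresh(0.1284, 0.0749) = 0.0535
Iteration 2: beta = 0.3333, y = 0.0535 + 0.3333*(0.0535 - 0.4721) = -0.0861
  grad(y) = 3.4836, v = y - alpha*grad = -0.2613
  prox(v) = soft_thresh(-0.2613, 0.0749) = -0.1863
f(x_2) = 3*(-0.1863)^2 + 4*(-0.1863) + 1.49*|-0.1863| = -0.3636


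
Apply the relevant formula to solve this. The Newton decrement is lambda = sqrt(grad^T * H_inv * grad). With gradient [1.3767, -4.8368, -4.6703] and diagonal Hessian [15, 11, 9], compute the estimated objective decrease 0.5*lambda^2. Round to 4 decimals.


Step 1: H is diagonal, so H^(-1) * g = [0.0918, -0.4397, -0.5189].
Step 2: g^T H^(-1) g = sum_i g_i^2 / H_ii
  = (1.3767)^2/15 + (-4.8368)^2/11 + (-4.6703)^2/9
  = 0.1264 + 2.1268 + 2.4235 = 4.6767
Step 3: Objective decrease = 0.5 * g^T H^(-1) g = 2.3383


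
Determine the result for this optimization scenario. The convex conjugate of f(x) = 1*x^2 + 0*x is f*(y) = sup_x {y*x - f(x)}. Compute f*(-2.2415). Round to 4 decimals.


f*(y) = sup_x {y*x - a*x^2 - b*x} = sup_x {(y-b)*x - a*x^2}
FOC: (y - b) - 2a*x = 0 => x* = (y - b)/(2a)
x* = (-2.2415 - 0)/(2*1) = -1.1208
f*(-2.2415) = (y-b)^2/(4a) = (-2.2415 - 0)^2/(4*1)
= 5.0243/4 = 1.2561


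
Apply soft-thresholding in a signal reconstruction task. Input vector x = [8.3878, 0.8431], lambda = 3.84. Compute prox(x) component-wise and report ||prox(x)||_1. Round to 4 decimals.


Soft-thresholding with lambda = 3.84:
prox(8.3878) = sign(8.3878)*max(|8.3878| - 3.84, 0) = 4.5478
prox(0.8431) = sign(0.8431)*max(|0.8431| - 3.84, 0) = 0.0
prox(x) = [4.5478, 0.0]
||prox(x)||_1 = 4.5478 + 0.0 = 4.5478


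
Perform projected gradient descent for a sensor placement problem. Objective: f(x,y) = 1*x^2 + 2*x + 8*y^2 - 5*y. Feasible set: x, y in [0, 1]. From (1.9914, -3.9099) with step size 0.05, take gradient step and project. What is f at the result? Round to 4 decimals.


Step 1: Compute gradient at (1.9914, -3.9099).
grad_x = 2*1*1.9914 + 2 = 5.9828
grad_y = 2*8*-3.9099 - 5 = -67.5584
Step 2: Gradient step.
x_raw = 1.9914 - 0.05*5.9828 = 1.6923
y_raw = -3.9099 - 0.05*-67.5584 = -0.532
Step 3: Project onto [0, 1].
x_proj = clip(1.6923) = 1.0
y_proj = clip(-0.532) = 0.0
Step 4: Evaluate f.
f(1.0, 0.0) = 3.0


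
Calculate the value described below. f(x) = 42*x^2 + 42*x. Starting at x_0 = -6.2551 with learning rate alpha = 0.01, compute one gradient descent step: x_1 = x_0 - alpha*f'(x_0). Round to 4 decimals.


We compute the gradient at x_0 and apply the update.
f'(x) = 84*x + 42
f'(-6.2551) = 84*-6.2551 + 42 = -483.4284
x_1 = -6.2551 - 0.01*-483.4284 = -1.4208


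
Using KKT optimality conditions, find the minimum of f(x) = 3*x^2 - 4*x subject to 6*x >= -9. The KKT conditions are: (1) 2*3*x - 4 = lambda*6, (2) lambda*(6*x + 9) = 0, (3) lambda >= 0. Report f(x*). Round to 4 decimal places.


Step 1: Try lambda = 0 (constraint inactive).
Stationarity: 2*3*x - 4 = 0
x* = 4/(2*3) = 2/3 = 0.6667 (rounded; the exact value 2/3 is used below)
Check constraint: 6*0.6667 = 4.0002 >= -9 -- satisfied.
Step 2: Compute optimal value.
f(x*) = 3*(2/3)^2 - 4*(2/3) = -1.3333


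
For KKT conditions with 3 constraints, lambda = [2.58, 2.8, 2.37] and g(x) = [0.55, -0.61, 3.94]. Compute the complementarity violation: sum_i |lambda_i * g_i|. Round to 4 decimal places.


KKT complementary slackness check:
lambda_1 * g_1 = 2.58 * 0.55 = 1.419
lambda_2 * g_2 = 2.8 * -0.61 = -1.708
lambda_3 * g_3 = 2.37 * 3.94 = 9.3378
Total violation = 1.419 + 1.708 + 9.3378 = 12.4648


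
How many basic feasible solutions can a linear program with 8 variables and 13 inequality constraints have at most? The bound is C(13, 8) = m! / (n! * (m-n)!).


Each vertex corresponds to some choice of n active constraints out of m, so the number of vertices is at most C(m, n) = m! / (n!(m-n)!).
m = 13, n = 8
Numerator: 13 * 12 * 11 * 10 * 9 * 8 * 7 * 6
Denominator: 8! = 40320
C(13, 8) = 1287


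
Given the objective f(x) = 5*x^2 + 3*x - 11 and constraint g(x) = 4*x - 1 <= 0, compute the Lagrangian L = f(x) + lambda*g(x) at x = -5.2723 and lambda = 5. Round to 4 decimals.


Step 1: Evaluate f(x).
f(-5.2723) = 5*(-5.2723)^2 + 3*(-5.2723) - 11 = 112.1688
Step 2: Evaluate g(x).
g(-5.2723) = 4*-5.2723 - 1 = -22.0892
Step 3: Compute Lagrangian.
L = 112.1688 + 5*-22.0892 = 1.7228


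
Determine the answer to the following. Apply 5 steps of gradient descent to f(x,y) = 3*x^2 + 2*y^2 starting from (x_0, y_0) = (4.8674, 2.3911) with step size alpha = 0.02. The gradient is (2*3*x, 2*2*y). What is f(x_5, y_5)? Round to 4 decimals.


Gradient descent on f(x,y) = 3*x^2 + 2*y^2.
Starting point: (4.8674, 2.3911), alpha = 0.02
Step 1: grad_x = 2*3*4.8674 = 29.2044, grad_y = 2*2*2.3911 = 9.5644
  x_1 = 4.8674 - 0.02*29.2044 = 4.2833
  y_1 = 2.3911 - 0.02*9.5644 = 2.1998
Step 2: grad_x = 2*3*4.2833 = 25.6999, grad_y = 2*2*2.1998 = 8.7992
  x_2 = 4.2833 - 0.02*25.6999 = 3.7693
  y_2 = 2.1998 - 0.02*8.7992 = 2.0238
Step 3: grad_x = 2*3*3.7693 = 22.6159, grad_y = 2*2*2.0238 = 8.0953
  x_3 = 3.7693 - 0.02*22.6159 = 3.317
  y_3 = 2.0238 - 0.02*8.0953 = 1.8619
Step 4: grad_x = 2*3*3.317 = 19.902, grad_y = 2*2*1.8619 = 7.4477
  x_4 = 3.317 - 0.02*19.902 = 2.919
  y_4 = 1.8619 - 0.02*7.4477 = 1.713
Step 5: grad_x = 2*3*2.919 = 17.5137, grad_y = 2*2*1.713 = 6.8519
  x_5 = 2.919 - 0.02*17.5137 = 2.5687
  y_5 = 1.713 - 0.02*6.8519 = 1.5759
f(2.5687, 1.5759) = 3*2.5687^2 + 2*1.5759^2 = 24.7615


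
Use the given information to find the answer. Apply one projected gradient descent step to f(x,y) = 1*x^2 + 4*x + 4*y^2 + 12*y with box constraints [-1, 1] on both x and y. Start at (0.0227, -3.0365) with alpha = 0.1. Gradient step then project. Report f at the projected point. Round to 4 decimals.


Step 1: Compute gradient at (0.0227, -3.0365).
grad_x = 2*1*0.0227 + 4 = 4.0454
grad_y = 2*4*-3.0365 + 12 = -12.292
Step 2: Gradient step.
x_raw = 0.0227 - 0.1*4.0454 = -0.3818
y_raw = -3.0365 - 0.1*-12.292 = -1.8073
Step 3: Project onto [-1, 1].
x_proj = clip(-0.3818) = -0.3818
y_proj = clip(-1.8073) = -1.0
Step 4: Evaluate f.
f(-0.3818, -1.0) = -9.3816


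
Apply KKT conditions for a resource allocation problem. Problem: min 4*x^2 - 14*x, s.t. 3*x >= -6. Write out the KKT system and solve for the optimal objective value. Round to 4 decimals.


Step 1: Try lambda = 0 (constraint inactive).
Stationarity: 2*4*x - 14 = 0
x* = 14/(2*4) = 1.75
Check constraint: 3*1.75 = 5.25 >= -6 -- satisfied.
Step 2: Compute optimal value.
f(x*) = 4*1.75^2 - 14*1.75 = -12.25


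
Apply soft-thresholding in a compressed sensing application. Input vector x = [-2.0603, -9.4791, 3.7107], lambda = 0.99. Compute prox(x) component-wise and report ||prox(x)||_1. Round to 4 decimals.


Soft-thresholding with lambda = 0.99:
prox(-2.0603) = sign(-2.0603)*max(|-2.0603| - 0.99, 0) = -1.0703
prox(-9.4791) = sign(-9.4791)*max(|-9.4791| - 0.99, 0) = -8.4891
prox(3.7107) = sign(3.7107)*max(|3.7107| - 0.99, 0) = 2.7207
prox(x) = [-1.0703, -8.4891, 2.7207]
||prox(x)||_1 = 1.0703 + 8.4891 + 2.7207 = 12.2801


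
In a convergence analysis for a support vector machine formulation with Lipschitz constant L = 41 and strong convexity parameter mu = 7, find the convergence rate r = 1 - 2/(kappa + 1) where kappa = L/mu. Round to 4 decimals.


Step 1: Compute the condition number.
kappa = L/mu = 41/7 = 5.8571
Step 2: Compute the convergence rate.
r = 1 - 2/(kappa + 1) = 1 - 2*mu/(L + mu) = (L - mu)/(L + mu) = 34/48 = 0.7083


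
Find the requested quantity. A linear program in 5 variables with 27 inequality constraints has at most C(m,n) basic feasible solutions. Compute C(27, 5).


Each vertex corresponds to some choice of n active constraints out of m, so the number of vertices is at most C(m, n) = m! / (n!(m-n)!).
m = 27, n = 5
Numerator: 27 * 26 * 25 * 24 * 23
Denominator: 5! = 120
C(27, 5) = 80730


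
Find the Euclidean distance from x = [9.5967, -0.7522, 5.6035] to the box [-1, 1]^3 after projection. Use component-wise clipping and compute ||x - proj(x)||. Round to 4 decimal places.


Project each component onto [-1, 1].
clip(9.5967) = 1.0, clip(-0.7522) = -0.7522, clip(5.6035) = 1.0
Projection = [1.0, -0.7522, 1.0]
Squared diffs: [73.9033, 0.0, 21.1922]
Distance = sqrt(95.0955) = 9.7517


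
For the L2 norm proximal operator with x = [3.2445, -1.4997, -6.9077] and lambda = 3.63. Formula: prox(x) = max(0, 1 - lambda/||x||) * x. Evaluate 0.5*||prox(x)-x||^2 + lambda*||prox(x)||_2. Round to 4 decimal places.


Step 1: Compute ||x||.
||x|| = 7.7777
Step 2: Compute scaling factor.
scale = max(0, 1 - 3.63/7.7777) = 0.5333
Step 3: prox(x) = [1.7302, -0.7998, -3.6837]
||prox(x)|| = 4.1477
Step 4: Proximal objective.
0.5*||prox-x||^2 = 6.5885
lambda*||prox|| = 15.0562
Total = 21.6445


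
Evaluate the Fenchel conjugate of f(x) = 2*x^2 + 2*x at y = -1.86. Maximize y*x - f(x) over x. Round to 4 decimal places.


f*(y) = sup_x {y*x - a*x^2 - b*x} = sup_x {(y-b)*x - a*x^2}
FOC: (y - b) - 2a*x = 0 => x* = (y - b)/(2a)
x* = (-1.86 - 2)/(2*2) = -0.965
f*(-1.86) = (y-b)^2/(4a) = (-1.86 - 2)^2/(4*2)
= 14.8996/8 = 1.8625


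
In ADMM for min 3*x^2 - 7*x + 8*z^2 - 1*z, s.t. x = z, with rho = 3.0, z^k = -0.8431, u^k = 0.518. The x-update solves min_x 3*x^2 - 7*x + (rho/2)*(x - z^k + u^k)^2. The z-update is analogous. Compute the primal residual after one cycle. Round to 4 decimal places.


ADMM iteration with rho = 3.0, z^k = -0.8431, u^k = 0.518
Step 1: x-update.
Minimize 3*x^2 - 7*x + (3.0/2)*(x + 0.8431 + 0.518)^2
FOC: (2*3 + 3.0)*x = 7 + 3.0*(-0.8431 - 0.518)
x^{k+1} = 0.3241
Step 2: z-update.
Minimize 8*z^2 - 1*z + (3.0/2)*(0.3241 - z + 0.518)^2
FOC: (2*8 + 3.0)*z = 1 + 3.0*(0.3241 + 0.518)
z^{k+1} = 0.1856
Step 3: u-update.
u^{k+1} = 0.518 + 0.3241 - 0.1856 = 0.6565
Step 4: Primal residual = |0.3241 - 0.1856| = 0.1385


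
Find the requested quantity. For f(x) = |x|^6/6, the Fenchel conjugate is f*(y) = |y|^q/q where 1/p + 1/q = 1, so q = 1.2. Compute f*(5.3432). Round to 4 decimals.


The conjugate exponent q satisfies 1/p + 1/q = 1.
p = 6, so q = 6/(6 - 1) = 1.2
|y|^q = 5.3432^1.2 = 7.4707
f*(5.3432) = 7.4707 / 1.2 = 6.2256


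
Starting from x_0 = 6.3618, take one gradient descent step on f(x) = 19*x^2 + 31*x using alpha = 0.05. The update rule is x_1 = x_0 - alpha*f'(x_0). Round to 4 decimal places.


We compute the gradient at x_0 and apply the update.
f'(x) = 38*x + 31
f'(6.3618) = 38*6.3618 + 31 = 272.7484
x_1 = 6.3618 - 0.05*272.7484 = -7.2756


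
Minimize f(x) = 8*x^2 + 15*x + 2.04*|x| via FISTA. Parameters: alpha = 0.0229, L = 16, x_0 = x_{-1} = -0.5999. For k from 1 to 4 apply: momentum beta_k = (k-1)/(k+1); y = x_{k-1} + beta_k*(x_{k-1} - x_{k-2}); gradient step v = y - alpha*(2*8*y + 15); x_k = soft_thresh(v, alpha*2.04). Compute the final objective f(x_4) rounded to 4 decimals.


FISTA on f(x) = 8*x^2 + 15*x + 2.04*|x|
L = 16, alpha = 0.0229
Iteration 1: beta = 0.0, y = -0.5999 + 0.0*(-0.5999 + 0.5999) = -0.5999
  grad(y) = 5.4016, v = y - alpha*grad = -0.7236
  prox(v) = soft_thresh(-0.7236, 0.0467) = -0.6769
Iteration 2: beta = 0.3333, y = -0.6769 + 0.3333*(-0.6769 + 0.5999) = -0.7025
  grad(y) = 3.7593, v = y - alpha*grad = -0.7886
  prox(v) = soft_thresh(-0.7886, 0.0467) = -0.7419
Iteration 3: beta = 0.5, y = -0.7419 + 0.5*(-0.7419 + 0.6769) = -0.7744
  grad(y) = 2.6091, v = y - alpha*grad = -0.8342
  prox(v) = soft_thresh(-0.8342, 0.0467) = -0.7875
Iteration 4: beta = 0.6, y = -0.7875 + 0.6*(-0.7875 + 0.7419) = -0.8148
  grad(y) = 1.9633, v = y - alpha*grad = -0.8598
  prox(v) = soft_thresh(-0.8598, 0.0467) = -0.813
f(x_4) = 8*(-0.813)^2 + 15*(-0.813) + 2.04*|-0.813| = -5.2487


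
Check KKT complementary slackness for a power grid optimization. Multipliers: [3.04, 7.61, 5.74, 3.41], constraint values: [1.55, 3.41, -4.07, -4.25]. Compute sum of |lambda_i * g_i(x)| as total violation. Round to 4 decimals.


KKT complementary slackness check:
lambda_1 * g_1 = 3.04 * 1.55 = 4.712
lambda_2 * g_2 = 7.61 * 3.41 = 25.9501
lambda_3 * g_3 = 5.74 * -4.07 = -23.3618
lambda_4 * g_4 = 3.41 * -4.25 = -14.4925
Total violation = 4.712 + 25.9501 + 23.3618 + 14.4925 = 68.5164


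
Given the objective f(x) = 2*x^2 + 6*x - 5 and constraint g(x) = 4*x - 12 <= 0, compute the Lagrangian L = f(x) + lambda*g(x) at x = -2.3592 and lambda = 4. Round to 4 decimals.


Step 1: Evaluate f(x).
f(-2.3592) = 2*(-2.3592)^2 + 6*(-2.3592) - 5 = -8.0236
Step 2: Evaluate g(x).
g(-2.3592) = 4*-2.3592 - 12 = -21.4368
Step 3: Compute Lagrangian.
L = -8.0236 + 4*-21.4368 = -93.7708


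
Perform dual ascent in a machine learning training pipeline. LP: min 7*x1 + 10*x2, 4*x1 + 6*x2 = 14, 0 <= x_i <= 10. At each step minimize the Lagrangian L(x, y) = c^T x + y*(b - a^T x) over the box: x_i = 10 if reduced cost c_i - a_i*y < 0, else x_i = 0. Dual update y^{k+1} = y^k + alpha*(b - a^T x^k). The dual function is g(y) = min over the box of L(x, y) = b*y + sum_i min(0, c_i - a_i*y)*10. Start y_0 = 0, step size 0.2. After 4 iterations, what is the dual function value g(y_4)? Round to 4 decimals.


Dual ascent for LP: min 7*x1 + 10*x2, 4*x1 + 6*x2 = 14, 0 <= x_i <= 10
Step 1: y^k = 0.0, reduced costs: (7.0, 10.0)
  x^k = (0.0, 0.0), subgradient = b - a^T x = 14.0
  y^{k+1} = 0.0 + 0.2*14.0 = 2.8
Step 2: y^k = 2.8, reduced costs: (-4.2, -6.8)
  x^k = (10.0, 10.0), subgradient = b - a^T x = -86.0
  y^{k+1} = 2.8 + 0.2*-86.0 = -14.4
Step 3: y^k = -14.4, reduced costs: (64.6, 96.4)
  x^k = (0.0, 0.0), subgradient = b - a^T x = 14.0
  y^{k+1} = -14.4 + 0.2*14.0 = -11.6
Step 4: y^k = -11.6, reduced costs: (53.4, 79.6)
  x^k = (0.0, 0.0), subgradient = b - a^T x = 14.0
  y^{k+1} = -11.6 + 0.2*14.0 = -8.8
Dual objective at y_4 = -8.8: reduced costs (42.2, 62.8), box minimizer x = (0.0, 0.0)
g(y_4) = b*y + (c1 - a1*y)*x1 + (c2 - a2*y)*x2 = 14*(-8.8) + 42.2*0.0 + 62.8*0.0 = -123.2 + 0.0 + 0.0 = -123.2


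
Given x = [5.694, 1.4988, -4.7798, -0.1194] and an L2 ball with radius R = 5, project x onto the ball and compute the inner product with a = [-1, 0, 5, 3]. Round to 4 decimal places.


Step 1: Compute ||x|| (intermediates to 6 decimals).
||x|| = sqrt(5.694^2 + 1.4988^2 + (-4.7798)^2 + (-0.1194)^2) = 7.584773
Step 2: Project.
Since ||x|| > R, scale = R/||x|| = 5/7.584773 = 0.659216, proj(x) = scale * x
proj(x) = [3.753576, 0.988033, -3.150921, -0.07871]
Step 3: Dot product.
a^T * proj(x) = -1*3.753576 + 0*0.988033 + 5*(-3.150921) + 3*(-0.07871) = -19.7443


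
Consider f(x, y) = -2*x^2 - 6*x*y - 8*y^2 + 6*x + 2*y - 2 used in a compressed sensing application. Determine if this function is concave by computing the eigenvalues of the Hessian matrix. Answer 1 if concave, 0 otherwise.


The Hessian of f(x,y) = -2*x^2 - 6*x*y - 8*y^2 + 6*x + 2*y - 2 is:
H = [[-4, -6], [-6, -16]]
Trace = -4 - 16 = -20
Determinant = -4*-16 - (-6)^2 = 28
Discriminant = (-20)^2 - 4*28 = 288.0
Eigenvalues: lambda_1 = -18.4853, lambda_2 = -1.5147
The function is concave.

1


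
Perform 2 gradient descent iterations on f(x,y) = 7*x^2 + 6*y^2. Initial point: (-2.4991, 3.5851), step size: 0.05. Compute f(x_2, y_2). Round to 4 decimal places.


Gradient descent on f(x,y) = 7*x^2 + 6*y^2.
Starting point: (-2.4991, 3.5851), alpha = 0.05
Step 1: grad_x = 2*7*-2.4991 = -34.9874, grad_y = 2*6*3.5851 = 43.0212
  x_1 = -2.4991 - 0.05*-34.9874 = -0.7497
  y_1 = 3.5851 - 0.05*43.0212 = 1.434
Step 2: grad_x = 2*7*-0.7497 = -10.4962, grad_y = 2*6*1.434 = 17.2085
  x_2 = -0.7497 - 0.05*-10.4962 = -0.2249
  y_2 = 1.434 - 0.05*17.2085 = 0.5736
f(-0.2249, 0.5736) = 7*(-0.2249)^2 + 6*0.5736^2 = 2.3283


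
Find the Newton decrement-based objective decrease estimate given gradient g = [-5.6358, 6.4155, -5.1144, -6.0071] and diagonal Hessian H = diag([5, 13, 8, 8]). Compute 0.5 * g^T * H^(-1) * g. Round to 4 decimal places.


Step 1: H is diagonal, so H^(-1) * g = [-1.1272, 0.4935, -0.6393, -0.7509].
Step 2: g^T H^(-1) g = sum_i g_i^2 / H_ii
  = (-5.6358)^2/5 + (6.4155)^2/13 + (-5.1144)^2/8 + (-6.0071)^2/8
  = 6.3524 + 3.166 + 3.2696 + 4.5107 = 17.2988
Step 3: Objective decrease = 0.5 * g^T H^(-1) g = 8.6494


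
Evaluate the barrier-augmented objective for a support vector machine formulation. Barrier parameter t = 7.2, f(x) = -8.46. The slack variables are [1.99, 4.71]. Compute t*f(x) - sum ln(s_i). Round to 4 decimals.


Step 1: Compute log-barrier.
ln values: [0.6881, 1.5497]
phi = -(0.6881 + 1.5497) = -2.2378
Step 2: Compute augmented objective.
t*f(x) = 7.2*-8.46 = -60.912
Total = -60.912 - 2.2378 = -63.1498


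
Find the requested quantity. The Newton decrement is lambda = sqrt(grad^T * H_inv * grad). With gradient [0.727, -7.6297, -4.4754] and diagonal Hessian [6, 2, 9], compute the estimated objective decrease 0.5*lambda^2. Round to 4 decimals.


Step 1: H is diagonal, so H^(-1) * g = [0.1212, -3.8149, -0.4973].
Step 2: g^T H^(-1) g = sum_i g_i^2 / H_ii
  = (0.727)^2/6 + (-7.6297)^2/2 + (-4.4754)^2/9
  = 0.0881 + 29.1062 + 2.2255 = 31.4197
Step 3: Objective decrease = 0.5 * g^T H^(-1) g = 15.7099


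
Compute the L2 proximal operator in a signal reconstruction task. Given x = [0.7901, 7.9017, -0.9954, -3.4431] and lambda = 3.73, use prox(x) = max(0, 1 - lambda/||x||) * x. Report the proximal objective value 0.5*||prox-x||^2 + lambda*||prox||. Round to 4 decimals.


Step 1: Compute ||x||.
||x|| = 8.7125
Step 2: Compute scaling factor.
scale = max(0, 1 - 3.73/8.7125) = 0.5719
Step 3: prox(x) = [0.4518, 4.5188, -0.5692, -1.969]
||prox(x)|| = 4.9825
Step 4: Proximal objective.
0.5*||prox-x||^2 = 6.9565
lambda*||prox|| = 18.5847
Total = 25.541


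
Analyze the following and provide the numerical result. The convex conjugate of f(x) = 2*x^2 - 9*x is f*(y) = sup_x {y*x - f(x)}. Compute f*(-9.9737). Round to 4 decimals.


f*(y) = sup_x {y*x - a*x^2 - b*x} = sup_x {(y-b)*x - a*x^2}
FOC: (y - b) - 2a*x = 0 => x* = (y - b)/(2a)
x* = (-9.9737 + 9)/(2*2) = -0.2434
f*(-9.9737) = (y-b)^2/(4a) = (-9.9737 + 9)^2/(4*2)
= 0.9481/8 = 0.1185


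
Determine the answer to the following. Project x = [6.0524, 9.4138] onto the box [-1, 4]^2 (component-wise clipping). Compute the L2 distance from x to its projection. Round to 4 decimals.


Project each component onto [-1, 4].
clip(6.0524) = 4.0, clip(9.4138) = 4.0
Projection = [4.0, 4.0]
Squared diffs: [4.2123, 29.3092]
Distance = sqrt(33.5215) = 5.7898


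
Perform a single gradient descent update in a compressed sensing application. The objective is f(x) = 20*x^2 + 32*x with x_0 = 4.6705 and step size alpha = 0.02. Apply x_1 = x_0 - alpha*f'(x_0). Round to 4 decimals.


We compute the gradient at x_0 and apply the update.
f'(x) = 40*x + 32
f'(4.6705) = 40*4.6705 + 32 = 218.82
x_1 = 4.6705 - 0.02*218.82 = 0.2941


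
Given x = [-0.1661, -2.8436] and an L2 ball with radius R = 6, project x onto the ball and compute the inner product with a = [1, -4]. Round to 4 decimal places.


Step 1: Compute ||x|| (intermediates to 6 decimals).
||x|| = sqrt((-0.1661)^2 + (-2.8436)^2) = 2.848447
Step 2: Project.
Since ||x|| <= R, proj = x (no scaling needed).
proj(x) = [-0.1661, -2.8436]
Step 3: Dot product.
a^T * proj(x) = 1*(-0.1661) - 4*(-2.8436) = 11.2083


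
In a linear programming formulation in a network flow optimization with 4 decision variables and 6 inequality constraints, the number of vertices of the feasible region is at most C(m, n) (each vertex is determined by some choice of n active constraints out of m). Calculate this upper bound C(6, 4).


Each vertex corresponds to some choice of n active constraints out of m, so the number of vertices is at most C(m, n) = m! / (n!(m-n)!).
m = 6, n = 4
Numerator: 6 * 5 * 4 * 3
Denominator: 4! = 24
C(6, 4) = 15


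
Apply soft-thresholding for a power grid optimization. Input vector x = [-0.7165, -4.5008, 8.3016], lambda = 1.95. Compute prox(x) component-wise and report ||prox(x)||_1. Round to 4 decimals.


Soft-thresholding with lambda = 1.95:
prox(-0.7165) = sign(-0.7165)*max(|-0.7165| - 1.95, 0) = 0.0
prox(-4.5008) = sign(-4.5008)*max(|-4.5008| - 1.95, 0) = -2.5508
prox(8.3016) = sign(8.3016)*max(|8.3016| - 1.95, 0) = 6.3516
prox(x) = [0.0, -2.5508, 6.3516]
||prox(x)||_1 = 0.0 + 2.5508 + 6.3516 = 8.9024


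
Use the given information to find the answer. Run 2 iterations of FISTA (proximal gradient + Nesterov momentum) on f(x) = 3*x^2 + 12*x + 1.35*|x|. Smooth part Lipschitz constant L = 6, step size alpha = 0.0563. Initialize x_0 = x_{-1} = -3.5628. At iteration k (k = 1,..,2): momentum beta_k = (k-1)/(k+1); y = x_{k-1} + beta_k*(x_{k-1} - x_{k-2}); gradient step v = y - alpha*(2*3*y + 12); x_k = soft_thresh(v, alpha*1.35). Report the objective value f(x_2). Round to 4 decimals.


FISTA on f(x) = 3*x^2 + 12*x + 1.35*|x|
L = 6, alpha = 0.0563
Iteration 1: beta = 0.0, y = -3.5628 + 0.0*(-3.5628 + 3.5628) = -3.5628
  grad(y) = -9.3768, v = y - alpha*grad = -3.0349
  prox(v) = soft_thresh(-3.0349, 0.076) = -2.9589
Iteration 2: beta = 0.3333, y = -2.9589 + 0.3333*(-2.9589 + 3.5628) = -2.7576
  grad(y) = -4.5454, v = y - alpha*grad = -2.5017
  prox(v) = soft_thresh(-2.5017, 0.076) = -2.4257
f(x_2) = 3*(-2.4257)^2 + 12*(-2.4257) + 1.35*|-2.4257| = -8.1818


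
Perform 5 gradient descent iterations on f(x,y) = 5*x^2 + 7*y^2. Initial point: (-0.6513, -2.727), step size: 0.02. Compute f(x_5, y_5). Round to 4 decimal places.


Gradient descent on f(x,y) = 5*x^2 + 7*y^2.
Starting point: (-0.6513, -2.727), alpha = 0.02
Step 1: grad_x = 2*5*-0.6513 = -6.513, grad_y = 2*7*-2.727 = -38.178
  x_1 = -0.6513 - 0.02*-6.513 = -0.521
  y_1 = -2.727 - 0.02*-38.178 = -1.9634
Step 2: grad_x = 2*5*-0.521 = -5.2104, grad_y = 2*7*-1.9634 = -27.4882
  x_2 = -0.521 - 0.02*-5.2104 = -0.4168
  y_2 = -1.9634 - 0.02*-27.4882 = -1.4137
Step 3: grad_x = 2*5*-0.4168 = -4.1683, grad_y = 2*7*-1.4137 = -19.7915
  x_3 = -0.4168 - 0.02*-4.1683 = -0.3335
  y_3 = -1.4137 - 0.02*-19.7915 = -1.0178
Step 4: grad_x = 2*5*-0.3335 = -3.3347, grad_y = 2*7*-1.0178 = -14.2499
  x_4 = -0.3335 - 0.02*-3.3347 = -0.2668
  y_4 = -1.0178 - 0.02*-14.2499 = -0.7329
Step 5: grad_x = 2*5*-0.2668 = -2.6677, grad_y = 2*7*-0.7329 = -10.2599
  x_5 = -0.2668 - 0.02*-2.6677 = -0.2134
  y_5 = -0.7329 - 0.02*-10.2599 = -0.5277
f(-0.2134, -0.5277) = 5*(-0.2134)^2 + 7*(-0.5277)^2 = 2.1767


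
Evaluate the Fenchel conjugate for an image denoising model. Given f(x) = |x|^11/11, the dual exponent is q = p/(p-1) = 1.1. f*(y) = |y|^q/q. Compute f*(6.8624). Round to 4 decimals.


The conjugate exponent q satisfies 1/p + 1/q = 1.
p = 11, so q = 11/(11 - 1) = 1.1
|y|^q = 6.8624^1.1 = 8.32
f*(6.8624) = 8.32 / 1.1 = 7.5636


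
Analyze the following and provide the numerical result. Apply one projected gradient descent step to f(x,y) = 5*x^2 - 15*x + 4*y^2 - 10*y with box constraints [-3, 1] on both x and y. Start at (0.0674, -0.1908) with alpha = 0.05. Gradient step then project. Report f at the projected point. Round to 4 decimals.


Step 1: Compute gradient at (0.0674, -0.1908).
grad_x = 2*5*0.0674 - 15 = -14.326
grad_y = 2*4*-0.1908 - 10 = -11.5264
Step 2: Gradient step.
x_raw = 0.0674 - 0.05*-14.326 = 0.7837
y_raw = -0.1908 - 0.05*-11.5264 = 0.3855
Step 3: Project onto [-3, 1].
x_proj = clip(0.7837) = 0.7837
y_proj = clip(0.3855) = 0.3855
Step 4: Evaluate f.
f(0.7837, 0.3855) = -11.9453


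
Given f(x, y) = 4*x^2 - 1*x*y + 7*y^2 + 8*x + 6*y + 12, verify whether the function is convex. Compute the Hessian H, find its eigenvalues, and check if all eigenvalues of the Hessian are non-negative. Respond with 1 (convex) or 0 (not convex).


The Hessian of f(x,y) = 4*x^2 - 1*x*y + 7*y^2 + 8*x + 6*y + 12 is:
H = [[8, -1], [-1, 14]]
Trace = 8 + 14 = 22
Determinant = 8*14 - (-1)^2 = 111
Discriminant = (22)^2 - 4*111 = 40.0
Eigenvalues: lambda_1 = 7.8377, lambda_2 = 14.1623
The function is convex.

1


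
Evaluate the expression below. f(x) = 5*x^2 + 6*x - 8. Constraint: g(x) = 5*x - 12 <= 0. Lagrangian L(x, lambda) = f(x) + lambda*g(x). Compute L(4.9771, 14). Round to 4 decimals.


Step 1: Evaluate f(x).
f(4.9771) = 5*4.9771^2 + 6*4.9771 - 8 = 145.7202
Step 2: Evaluate g(x).
g(4.9771) = 5*4.9771 - 12 = 12.8855
Step 3: Compute Lagrangian.
L = 145.7202 + 14*12.8855 = 326.1172


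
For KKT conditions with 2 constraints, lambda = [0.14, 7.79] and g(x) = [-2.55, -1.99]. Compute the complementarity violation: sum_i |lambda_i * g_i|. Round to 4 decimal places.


KKT complementary slackness check:
lambda_1 * g_1 = 0.14 * -2.55 = -0.357
lambda_2 * g_2 = 7.79 * -1.99 = -15.5021
Total violation = 0.357 + 15.5021 = 15.8591


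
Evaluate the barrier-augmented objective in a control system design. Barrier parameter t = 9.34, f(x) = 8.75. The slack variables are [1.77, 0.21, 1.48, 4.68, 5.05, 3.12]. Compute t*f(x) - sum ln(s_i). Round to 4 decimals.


Step 1: Compute log-barrier.
ln values: [0.571, -1.5606, 0.392, 1.5433, 1.6194, 1.1378]
phi = -(0.571 - 1.5606 + 0.392 + 1.5433 + 1.6194 + 1.1378) = -3.7029
Step 2: Compute augmented objective.
t*f(x) = 9.34*8.75 = 81.725
Total = 81.725 - 3.7029 = 78.0221


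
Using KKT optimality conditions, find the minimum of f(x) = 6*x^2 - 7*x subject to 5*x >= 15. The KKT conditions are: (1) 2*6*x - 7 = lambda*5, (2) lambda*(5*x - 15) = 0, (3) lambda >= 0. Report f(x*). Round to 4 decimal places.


Step 1: Try lambda = 0 (constraint inactive).
x_unc = 7/(2*6) = 0.5833
Check: 5*0.5833 = 2.9165 < 15 -- violated!
Step 2: Constraint must be active: 5*x = 15
x* = 15/5 = 3.0
lambda = (2*6*3.0 - 7)/5 = 5.8
Step 3: Compute optimal value.
f(x*) = 6*3.0^2 - 7*3.0 = 33.0


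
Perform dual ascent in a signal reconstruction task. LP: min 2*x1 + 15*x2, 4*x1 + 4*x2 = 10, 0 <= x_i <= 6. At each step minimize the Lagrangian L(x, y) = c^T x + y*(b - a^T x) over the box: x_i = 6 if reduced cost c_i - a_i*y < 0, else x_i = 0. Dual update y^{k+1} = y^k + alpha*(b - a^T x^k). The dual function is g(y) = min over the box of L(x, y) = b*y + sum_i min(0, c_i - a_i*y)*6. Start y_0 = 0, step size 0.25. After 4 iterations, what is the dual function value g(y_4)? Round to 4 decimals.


Dual ascent for LP: min 2*x1 + 15*x2, 4*x1 + 4*x2 = 10, 0 <= x_i <= 6
Step 1: y^k = 0.0, reduced costs: (2.0, 15.0)
  x^k = (0.0, 0.0), subgradient = b - a^T x = 10.0
  y^{k+1} = 0.0 + 0.25*10.0 = 2.5
Step 2: y^k = 2.5, reduced costs: (-8.0, 5.0)
  x^k = (6.0, 0.0), subgradient = b - a^T x = -14.0
  y^{k+1} = 2.5 + 0.25*-14.0 = -1.0
Step 3: y^k = -1.0, reduced costs: (6.0, 19.0)
  x^k = (0.0, 0.0), subgradient = b - a^T x = 10.0
  y^{k+1} = -1.0 + 0.25*10.0 = 1.5
Step 4: y^k = 1.5, reduced costs: (-4.0, 9.0)
  x^k = (6.0, 0.0), subgradient = b - a^T x = -14.0
  y^{k+1} = 1.5 + 0.25*-14.0 = -2.0
Dual objective at y_4 = -2.0: reduced costs (10.0, 23.0), box minimizer x = (0.0, 0.0)
g(y_4) = b*y + (c1 - a1*y)*x1 + (c2 - a2*y)*x2 = 10*(-2.0) + 10.0*0.0 + 23.0*0.0 = -20.0 + 0.0 + 0.0 = -20.0


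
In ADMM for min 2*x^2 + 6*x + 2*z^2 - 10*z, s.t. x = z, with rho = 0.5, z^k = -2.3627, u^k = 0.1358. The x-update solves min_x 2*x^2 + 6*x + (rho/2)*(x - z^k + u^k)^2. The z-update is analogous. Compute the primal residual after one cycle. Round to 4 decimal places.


ADMM iteration with rho = 0.5, z^k = -2.3627, u^k = 0.1358
Step 1: x-update.
Minimize 2*x^2 + 6*x + (0.5/2)*(x + 2.3627 + 0.1358)^2
FOC: (2*2 + 0.5)*x = -6 + 0.5*(-2.3627 - 0.1358)
x^{k+1} = -1.6109
Step 2: z-update.
Minimize 2*z^2 - 10*z + (0.5/2)*(-1.6109 - z + 0.1358)^2
FOC: (2*2 + 0.5)*z = 10 + 0.5*(-1.6109 + 0.1358)
z^{k+1} = 2.0583
Step 3: u-update.
u^{k+1} = 0.1358 - 1.6109 - 2.0583 = -3.5335
Step 4: Primal residual = |-1.6109 - 2.0583| = 3.6693


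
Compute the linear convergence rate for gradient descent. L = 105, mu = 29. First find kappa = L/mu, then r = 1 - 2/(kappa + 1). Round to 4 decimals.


Step 1: Compute the condition number.
kappa = L/mu = 105/29 = 3.6207
Step 2: Compute the convergence rate.
r = 1 - 2/(kappa + 1) = 1 - 2*mu/(L + mu) = (L - mu)/(L + mu) = 76/134 = 0.5672


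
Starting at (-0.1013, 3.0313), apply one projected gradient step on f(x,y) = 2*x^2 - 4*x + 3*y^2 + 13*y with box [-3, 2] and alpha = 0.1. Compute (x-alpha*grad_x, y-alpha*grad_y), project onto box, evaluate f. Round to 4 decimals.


Step 1: Compute gradient at (-0.1013, 3.0313).
grad_x = 2*2*-0.1013 - 4 = -4.4052
grad_y = 2*3*3.0313 + 13 = 31.1878
Step 2: Gradient step.
x_raw = -0.1013 - 0.1*-4.4052 = 0.3392
y_raw = 3.0313 - 0.1*31.1878 = -0.0875
Step 3: Project onto [-3, 2].
x_proj = clip(0.3392) = 0.3392
y_proj = clip(-0.0875) = -0.0875
Step 4: Evaluate f.
f(0.3392, -0.0875) = -2.241


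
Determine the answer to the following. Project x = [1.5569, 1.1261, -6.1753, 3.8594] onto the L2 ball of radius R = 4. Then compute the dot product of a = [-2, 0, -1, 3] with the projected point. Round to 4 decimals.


Step 1: Compute ||x|| (intermediates to 6 decimals).
||x|| = sqrt(1.5569^2 + 1.1261^2 + (-6.1753)^2 + 3.8594^2) = 7.531357
Step 2: Project.
Since ||x|| > R, scale = R/||x|| = 4/7.531357 = 0.531113, proj(x) = scale * x
proj(x) = [0.82689, 0.598086, -3.279782, 2.049778]
Step 3: Dot product.
a^T * proj(x) = -2*0.82689 + 0*0.598086 - 1*(-3.279782) + 3*2.049778 = 7.7753
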